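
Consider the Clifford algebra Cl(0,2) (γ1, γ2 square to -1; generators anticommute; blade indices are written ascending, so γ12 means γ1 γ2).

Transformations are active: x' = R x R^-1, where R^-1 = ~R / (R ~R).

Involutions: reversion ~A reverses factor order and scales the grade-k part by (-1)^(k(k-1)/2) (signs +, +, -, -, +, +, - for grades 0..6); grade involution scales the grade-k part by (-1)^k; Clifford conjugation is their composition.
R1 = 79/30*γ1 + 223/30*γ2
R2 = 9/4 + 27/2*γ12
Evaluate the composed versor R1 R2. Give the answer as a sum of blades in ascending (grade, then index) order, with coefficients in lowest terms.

Distribute over the terms of R1 (each basis-blade product reordered to ascending indices, repeated generators contracted through their squares):
(79/30*γ1) R2 = 237/40*γ1 - 711/20*γ2
(223/30*γ2) R2 = 2007/20*γ1 + 669/40*γ2
Summing the partial products and collecting blades:
Answer: 4251/40*γ1 - 753/40*γ2


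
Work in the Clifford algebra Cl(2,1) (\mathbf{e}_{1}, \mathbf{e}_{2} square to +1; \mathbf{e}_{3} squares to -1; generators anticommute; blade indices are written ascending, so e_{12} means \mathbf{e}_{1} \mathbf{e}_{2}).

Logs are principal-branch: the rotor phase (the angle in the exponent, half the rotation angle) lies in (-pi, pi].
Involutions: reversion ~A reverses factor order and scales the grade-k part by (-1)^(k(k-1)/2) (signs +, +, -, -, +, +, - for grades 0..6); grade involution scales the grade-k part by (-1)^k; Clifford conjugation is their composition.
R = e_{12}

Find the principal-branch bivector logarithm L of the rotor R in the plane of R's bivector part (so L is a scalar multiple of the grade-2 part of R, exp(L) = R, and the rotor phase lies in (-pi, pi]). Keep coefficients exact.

The scalar part of R is 0, and that scalar determines the rotor phase on the principal branch; recovering the unit plane as bivector-part over sine of the phase gives L = phase * plane.
Concretely: cos(phase) = 0 gives phase = ±\frac{\pi}{2}, and since phase/sin(phase) is even the sign is immaterial: L = (phase/sin(phase)) * <R>_2 = (\frac{\pi}{2}) * <R>_2.
Answer: \frac{\pi}{2} e_{12}


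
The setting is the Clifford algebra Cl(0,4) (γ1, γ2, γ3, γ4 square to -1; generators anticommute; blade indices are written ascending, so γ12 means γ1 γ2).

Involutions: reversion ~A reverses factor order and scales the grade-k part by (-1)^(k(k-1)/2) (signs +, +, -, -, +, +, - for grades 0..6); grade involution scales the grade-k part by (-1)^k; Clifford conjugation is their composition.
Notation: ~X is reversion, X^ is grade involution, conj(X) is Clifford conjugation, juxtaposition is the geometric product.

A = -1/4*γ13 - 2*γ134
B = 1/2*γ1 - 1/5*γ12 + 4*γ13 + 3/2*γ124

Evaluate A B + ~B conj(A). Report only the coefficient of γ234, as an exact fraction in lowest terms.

first term: 1 - 1/8*γ3 + 8*γ4 - 61/20*γ23 + γ34 - 1/40*γ234
second term: 1 - 1/8*γ3 - 8*γ4 - 59/20*γ23 + γ34 - 31/40*γ234
Answer: -4/5


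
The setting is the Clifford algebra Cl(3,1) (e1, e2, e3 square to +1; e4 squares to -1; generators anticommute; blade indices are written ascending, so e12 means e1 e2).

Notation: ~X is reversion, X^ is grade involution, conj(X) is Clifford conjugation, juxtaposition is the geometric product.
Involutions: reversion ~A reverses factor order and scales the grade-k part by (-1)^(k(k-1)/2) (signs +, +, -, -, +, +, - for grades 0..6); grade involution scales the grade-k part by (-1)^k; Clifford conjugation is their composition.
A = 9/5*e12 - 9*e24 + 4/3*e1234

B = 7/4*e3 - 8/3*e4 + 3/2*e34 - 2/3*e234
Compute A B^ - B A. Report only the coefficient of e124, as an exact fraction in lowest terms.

first term: 8/9*e1 + 24*e2 + 6*e3 + 2*e12 - 27/2*e23 - 1207/180*e123 + 107/15*e124 + 6/5*e134 - 63/4*e234 + 27/10*e1234
second term: 8/9*e1 + 24*e2 - 6*e3 + 2*e12 + 27/2*e23 - 73/180*e123 - 37/15*e124 + 6/5*e134 + 63/4*e234 + 27/10*e1234
Answer: 48/5


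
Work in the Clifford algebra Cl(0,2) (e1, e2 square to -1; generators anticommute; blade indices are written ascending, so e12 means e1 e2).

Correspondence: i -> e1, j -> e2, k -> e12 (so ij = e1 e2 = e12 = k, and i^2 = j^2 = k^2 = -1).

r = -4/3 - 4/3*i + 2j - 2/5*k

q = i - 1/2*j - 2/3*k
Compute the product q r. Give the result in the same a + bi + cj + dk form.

In blades: q = e1 - 1/2*e2 - 2/3*e12, r = -4/3 - 4/3*e1 + 2*e2 - 2/5*e12.
Distribute q over r term by term (generator squares from the signature, products reordered to ascending indices): (e1)*r = 4/3 - 4/3*e1 + 2/5*e2 + 2*e12; (-1/2*e2)*r = 1 + 1/5*e1 + 2/3*e2 - 2/3*e12; (-2/3*e12)*r = -4/15 + 4/3*e1 + 8/9*e2 + 8/9*e12.
Sum: 31/15 + 1/5*e1 + 88/45*e2 + 20/9*e12; translating back through the correspondence:
Answer: 31/15 + 1/5*i + 88/45*j + 20/9*k


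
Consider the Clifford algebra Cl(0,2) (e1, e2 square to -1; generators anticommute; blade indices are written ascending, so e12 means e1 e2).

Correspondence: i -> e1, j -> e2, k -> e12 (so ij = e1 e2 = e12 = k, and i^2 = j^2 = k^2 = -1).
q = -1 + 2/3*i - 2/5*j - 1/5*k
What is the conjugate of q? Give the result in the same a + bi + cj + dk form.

In blades: q = -1 + 2/3*e1 - 2/5*e2 - 1/5*e12.
Conjugation here is Clifford conjugation: the scalar is fixed and the grade-1 and grade-2 blades all flip sign, giving -1 - 2/3*e1 + 2/5*e2 + 1/5*e12; translating back:
Answer: -1 - 2/3*i + 2/5*j + 1/5*k


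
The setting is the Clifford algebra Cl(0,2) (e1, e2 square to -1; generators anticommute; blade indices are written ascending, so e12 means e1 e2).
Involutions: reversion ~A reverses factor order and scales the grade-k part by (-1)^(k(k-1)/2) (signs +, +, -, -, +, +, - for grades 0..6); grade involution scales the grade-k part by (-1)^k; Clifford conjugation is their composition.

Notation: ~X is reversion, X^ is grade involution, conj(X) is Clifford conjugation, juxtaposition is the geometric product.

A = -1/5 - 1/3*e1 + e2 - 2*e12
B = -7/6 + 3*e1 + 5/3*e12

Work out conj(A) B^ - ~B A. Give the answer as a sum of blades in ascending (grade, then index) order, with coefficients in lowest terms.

first term: -21/10 - 131/90*e1 - 97/18*e2 - 17/3*e12
second term: -21/10 + 131/90*e1 + 97/18*e2 + 17/3*e12
Answer: -131/45*e1 - 97/9*e2 - 34/3*e12


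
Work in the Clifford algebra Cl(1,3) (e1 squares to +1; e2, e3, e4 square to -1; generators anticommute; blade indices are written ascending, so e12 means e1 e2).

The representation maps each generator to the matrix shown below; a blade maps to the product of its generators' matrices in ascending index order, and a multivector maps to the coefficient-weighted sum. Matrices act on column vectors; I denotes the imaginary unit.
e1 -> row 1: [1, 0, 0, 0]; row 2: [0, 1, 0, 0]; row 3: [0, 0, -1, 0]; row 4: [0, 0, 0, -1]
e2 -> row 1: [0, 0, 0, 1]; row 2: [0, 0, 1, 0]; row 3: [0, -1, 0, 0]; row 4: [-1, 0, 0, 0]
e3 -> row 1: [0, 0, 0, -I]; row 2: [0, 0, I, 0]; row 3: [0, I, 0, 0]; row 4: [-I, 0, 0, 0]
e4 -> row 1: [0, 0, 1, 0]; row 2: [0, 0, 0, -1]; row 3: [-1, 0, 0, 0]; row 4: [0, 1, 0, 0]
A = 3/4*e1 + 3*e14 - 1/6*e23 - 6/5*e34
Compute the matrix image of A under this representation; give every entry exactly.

Bivector images (products of the table entries): rho(e14) = rho(e1)rho(e4) = row 1: [0, 0, 1, 0]; row 2: [0, 0, 0, -1]; row 3: [1, 0, 0, 0]; row 4: [0, -1, 0, 0]; rho(e23) = rho(e2)rho(e3) = row 1: [-I, 0, 0, 0]; row 2: [0, I, 0, 0]; row 3: [0, 0, -I, 0]; row 4: [0, 0, 0, I]; rho(e34) = rho(e3)rho(e4) = row 1: [0, -I, 0, 0]; row 2: [-I, 0, 0, 0]; row 3: [0, 0, 0, -I]; row 4: [0, 0, -I, 0].
M = (3/4)*rho(e1) + (3)*rho(e14) + (-1/6)*rho(e23) + (-6/5)*rho(e34), summed entrywise:
Answer: row 1: [3/4 + I/6, 6*I/5, 3, 0]; row 2: [6*I/5, 3/4 - I/6, 0, -3]; row 3: [3, 0, -3/4 + I/6, 6*I/5]; row 4: [0, -3, 6*I/5, -3/4 - I/6]


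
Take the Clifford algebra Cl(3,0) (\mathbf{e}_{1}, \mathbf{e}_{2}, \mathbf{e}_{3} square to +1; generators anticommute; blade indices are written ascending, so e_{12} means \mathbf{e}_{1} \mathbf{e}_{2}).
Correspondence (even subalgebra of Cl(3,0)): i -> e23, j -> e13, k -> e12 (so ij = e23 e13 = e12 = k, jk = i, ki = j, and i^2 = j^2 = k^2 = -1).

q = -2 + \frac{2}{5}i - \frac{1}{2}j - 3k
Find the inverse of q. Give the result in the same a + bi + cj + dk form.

In blades: q = -2 - 3 e_{12} - \frac{1}{2} e_{13} + \frac{2}{5} e_{23}.
With qbar = -2 + 3 e_{12} + \frac{1}{2} e_{13} - \frac{2}{5} e_{23} (scalar fixed, mapped units negated), q qbar = \frac{1341}{100} (the sum of squared coefficients), so q^-1 = qbar / (\frac{1341}{100}) = -\frac{200}{1341} + \frac{100}{447} e_{12} + \frac{50}{1341} e_{13} - \frac{40}{1341} e_{23}; translating back:
Answer: -\frac{200}{1341} - \frac{40}{1341}i + \frac{50}{1341}j + \frac{100}{447}k


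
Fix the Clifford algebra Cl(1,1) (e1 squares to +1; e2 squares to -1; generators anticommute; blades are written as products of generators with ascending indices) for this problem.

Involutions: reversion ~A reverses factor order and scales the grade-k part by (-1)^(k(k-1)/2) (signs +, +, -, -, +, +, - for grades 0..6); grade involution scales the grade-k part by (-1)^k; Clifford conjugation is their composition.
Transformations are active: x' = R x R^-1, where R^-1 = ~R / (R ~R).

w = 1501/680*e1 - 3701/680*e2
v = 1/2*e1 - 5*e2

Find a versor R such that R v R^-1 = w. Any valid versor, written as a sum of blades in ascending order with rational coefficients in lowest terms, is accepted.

A norm check does it: q(v) = q(w) = -99/4, hence R = v + w = 1841/680*e1 - 7101/680*e2 realises the map — parallel part kept, (v - w)/2 negated, v carried to w.
Answer: 1841/680*e1 - 7101/680*e2


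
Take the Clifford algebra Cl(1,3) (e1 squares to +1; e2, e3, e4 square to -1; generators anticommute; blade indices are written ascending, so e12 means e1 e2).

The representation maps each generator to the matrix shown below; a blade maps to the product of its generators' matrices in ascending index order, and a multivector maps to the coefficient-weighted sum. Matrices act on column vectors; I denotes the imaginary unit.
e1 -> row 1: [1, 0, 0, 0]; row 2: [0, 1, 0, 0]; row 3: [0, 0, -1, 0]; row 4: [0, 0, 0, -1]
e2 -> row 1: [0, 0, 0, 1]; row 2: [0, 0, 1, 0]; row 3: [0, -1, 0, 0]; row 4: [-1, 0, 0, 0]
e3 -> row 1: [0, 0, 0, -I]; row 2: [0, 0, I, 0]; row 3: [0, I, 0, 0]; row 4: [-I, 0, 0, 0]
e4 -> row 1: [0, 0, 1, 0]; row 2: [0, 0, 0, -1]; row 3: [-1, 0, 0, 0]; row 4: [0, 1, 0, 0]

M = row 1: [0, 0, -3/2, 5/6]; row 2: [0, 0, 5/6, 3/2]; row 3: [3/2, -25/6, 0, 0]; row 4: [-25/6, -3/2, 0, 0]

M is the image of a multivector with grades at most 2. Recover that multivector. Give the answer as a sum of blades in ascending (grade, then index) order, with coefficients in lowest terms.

Method: the blade images are trace-orthogonal — tr(rho(e_A) rho(e_B)^-1) = 4 if A = B and 0 otherwise — and rho(e_A)^-1 = (e_A)^2 * rho(e_A) with (e_A)^2 = +1 or -1, so the coefficient of e_A in the preimage is (e_A)^2 * tr(M rho(e_A))/4.
Nonzero projections over blades of grade <= 2: e2: (e2)^2 = -1, tr(M rho(e2)) = -10, coefficient 5/2; e4: (e4)^2 = -1, tr(M rho(e4)) = 6, coefficient -3/2; e12: (e12)^2 = +1, tr(M rho(e12)) = -20/3, coefficient -5/3. Every other blade of grade <= 2 projects to 0.
Answer: 5/2*e2 - 3/2*e4 - 5/3*e12


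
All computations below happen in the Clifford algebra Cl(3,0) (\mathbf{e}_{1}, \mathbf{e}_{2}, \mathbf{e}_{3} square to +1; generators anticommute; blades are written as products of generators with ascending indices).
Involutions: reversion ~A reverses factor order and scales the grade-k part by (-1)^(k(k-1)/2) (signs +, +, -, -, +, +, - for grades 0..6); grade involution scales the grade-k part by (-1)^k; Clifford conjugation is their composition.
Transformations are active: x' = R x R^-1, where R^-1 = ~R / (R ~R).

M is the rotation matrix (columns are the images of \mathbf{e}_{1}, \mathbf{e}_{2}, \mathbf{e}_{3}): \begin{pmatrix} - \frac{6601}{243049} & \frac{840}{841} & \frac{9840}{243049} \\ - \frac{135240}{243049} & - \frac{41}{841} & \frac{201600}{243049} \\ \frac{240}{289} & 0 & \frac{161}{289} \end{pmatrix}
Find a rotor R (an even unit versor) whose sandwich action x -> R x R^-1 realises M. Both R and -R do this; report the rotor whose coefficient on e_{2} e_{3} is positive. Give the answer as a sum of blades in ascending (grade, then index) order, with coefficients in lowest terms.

Method: write R = a + b12*e_{1} e_{2} + b13*e_{1} e_{3} + b23*e_{2} e_{3} with a^2 + b12^2 + b13^2 + b23^2 = 1 (so R^-1 = ~R). Expanding the columns R e_j ~R gives tr M = 4a^2 - 1 and, from the antisymmetric part, M21 - M12 = -4a*b12, M13 - M31 = 4a*b13, M32 - M23 = -4a*b23.
Here tr M = \frac{116951}{243049}, so a^2 = (1 + tr M)/4 = \frac{90000}{243049} and a = ±\frac{300}{493}. Taking a = \frac{300}{493}: M21 - M12 = -\frac{378000}{243049}, M13 - M31 = -\frac{192000}{243049}, M32 - M23 = -\frac{201600}{243049}, giving b12 = \frac{315}{493}, b13 = -\frac{160}{493}, b23 = \frac{168}{493}, i.e. R = \frac{300}{493} + \frac{315}{493} e_{1} e_{2} - \frac{160}{493} e_{1} e_{3} + \frac{168}{493} e_{2} e_{3}.
Its e_{2} e_{3} coefficient is already positive.
Answer: \frac{300}{493} + \frac{315}{493} e_{1} e_{2} - \frac{160}{493} e_{1} e_{3} + \frac{168}{493} e_{2} e_{3}. Recall the cover is two-to-one: with M of trace \frac{116951}{243049}, both preimages act alike, and the stated e_{2} e_{3} sign chooses the sheet.


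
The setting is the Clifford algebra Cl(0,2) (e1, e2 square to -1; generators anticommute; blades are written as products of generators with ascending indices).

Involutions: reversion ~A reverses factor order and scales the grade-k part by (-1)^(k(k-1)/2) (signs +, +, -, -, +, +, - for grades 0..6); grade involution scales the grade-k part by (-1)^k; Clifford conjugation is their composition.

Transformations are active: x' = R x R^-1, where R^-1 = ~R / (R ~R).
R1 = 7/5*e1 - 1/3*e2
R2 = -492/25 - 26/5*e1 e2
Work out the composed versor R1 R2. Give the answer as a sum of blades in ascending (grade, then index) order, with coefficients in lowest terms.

Distribute over the terms of R1 (each basis-blade product reordered to ascending indices, repeated generators contracted through their squares):
(7/5*e1) R2 = -3444/125*e1 + 182/25*e2
(-1/3*e2) R2 = 26/15*e1 + 164/25*e2
Summing the partial products and collecting blades:
Answer: -9682/375*e1 + 346/25*e2


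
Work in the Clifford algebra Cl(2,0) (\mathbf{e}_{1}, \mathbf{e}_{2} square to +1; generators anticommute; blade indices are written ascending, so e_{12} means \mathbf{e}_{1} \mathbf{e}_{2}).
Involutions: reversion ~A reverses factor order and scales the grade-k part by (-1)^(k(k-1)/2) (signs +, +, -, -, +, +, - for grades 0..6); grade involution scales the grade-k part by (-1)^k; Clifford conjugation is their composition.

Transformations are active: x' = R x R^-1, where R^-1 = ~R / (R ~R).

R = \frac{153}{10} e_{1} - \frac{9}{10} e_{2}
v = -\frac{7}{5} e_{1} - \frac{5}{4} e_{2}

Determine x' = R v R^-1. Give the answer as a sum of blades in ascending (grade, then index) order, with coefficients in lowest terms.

~R = \frac{153}{10} e_{1} - \frac{9}{10} e_{2}, and R ~R = \frac{2349}{10}, so R^-1 = ~R / (\frac{2349}{10}).
R v = -\frac{4059}{200} - \frac{4077}{200} e_{12}
Answer: -\frac{3607}{2900} e_{1} + \frac{1019}{725} e_{2}


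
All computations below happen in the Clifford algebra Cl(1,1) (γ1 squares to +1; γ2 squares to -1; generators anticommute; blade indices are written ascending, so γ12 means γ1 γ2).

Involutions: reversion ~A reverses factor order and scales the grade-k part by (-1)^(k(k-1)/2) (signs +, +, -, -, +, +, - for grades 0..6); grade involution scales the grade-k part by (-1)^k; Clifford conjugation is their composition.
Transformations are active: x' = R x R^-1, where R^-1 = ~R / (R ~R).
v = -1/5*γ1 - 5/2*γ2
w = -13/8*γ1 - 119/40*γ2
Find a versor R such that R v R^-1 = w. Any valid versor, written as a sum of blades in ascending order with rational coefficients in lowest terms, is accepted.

The midline construction: v and w both square to -621/100, so reflecting in their sum -73/40*γ1 - 219/40*γ2 exchanges them.
Answer: -73/40*γ1 - 219/40*γ2


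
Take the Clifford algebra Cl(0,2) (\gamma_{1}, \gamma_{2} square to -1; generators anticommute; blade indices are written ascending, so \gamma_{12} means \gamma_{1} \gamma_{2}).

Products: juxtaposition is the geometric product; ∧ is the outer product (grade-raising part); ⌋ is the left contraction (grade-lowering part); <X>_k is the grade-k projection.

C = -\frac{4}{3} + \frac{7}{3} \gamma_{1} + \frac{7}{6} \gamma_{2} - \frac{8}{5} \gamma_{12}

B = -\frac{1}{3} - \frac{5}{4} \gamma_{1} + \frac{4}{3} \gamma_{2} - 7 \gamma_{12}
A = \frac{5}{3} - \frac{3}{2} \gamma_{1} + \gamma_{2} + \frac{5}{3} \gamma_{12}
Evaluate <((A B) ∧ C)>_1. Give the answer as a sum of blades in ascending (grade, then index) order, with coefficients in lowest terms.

step 1: \frac{569}{72} - \frac{389}{36} \gamma_{1} - \frac{385}{36} \gamma_{2} - \frac{467}{36} \gamma_{12}
step 2: -\frac{569}{54} + \frac{2365}{72} \gamma_{1} + \frac{1127}{48} \gamma_{2} + \frac{18359}{1080} \gamma_{12}
step 3: \frac{2365}{72} \gamma_{1} + \frac{1127}{48} \gamma_{2}
Answer: \frac{2365}{72} \gamma_{1} + \frac{1127}{48} \gamma_{2}


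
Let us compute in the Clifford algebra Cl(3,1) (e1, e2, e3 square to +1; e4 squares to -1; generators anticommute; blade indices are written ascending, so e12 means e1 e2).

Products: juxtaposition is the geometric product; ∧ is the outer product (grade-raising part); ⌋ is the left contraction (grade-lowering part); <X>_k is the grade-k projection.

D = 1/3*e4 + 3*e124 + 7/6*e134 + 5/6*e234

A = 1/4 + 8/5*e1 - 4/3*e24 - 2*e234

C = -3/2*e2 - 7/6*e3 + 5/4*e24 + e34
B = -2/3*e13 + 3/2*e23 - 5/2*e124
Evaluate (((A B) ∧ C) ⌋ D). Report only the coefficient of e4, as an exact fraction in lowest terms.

step 1: 10/3*e1 - 16/15*e3 + 3*e4 + 29/6*e13 + 3/8*e23 - 4*e24 - 2*e34 + 12/5*e123 + 17/24*e124 - 8/9*e1234
step 2: -5*e12 - 35/9*e13 - 8/5*e23 + 9/2*e24 + 7/2*e34 + 29/4*e123 + 25/6*e124 + 10/3*e134 - 1/3*e234 - 751/144*e1234
step 3: 145/9 + 211/12*e1 + 35/12*e2 - 15/4*e3 + 1127/54*e4
Answer: 1127/54


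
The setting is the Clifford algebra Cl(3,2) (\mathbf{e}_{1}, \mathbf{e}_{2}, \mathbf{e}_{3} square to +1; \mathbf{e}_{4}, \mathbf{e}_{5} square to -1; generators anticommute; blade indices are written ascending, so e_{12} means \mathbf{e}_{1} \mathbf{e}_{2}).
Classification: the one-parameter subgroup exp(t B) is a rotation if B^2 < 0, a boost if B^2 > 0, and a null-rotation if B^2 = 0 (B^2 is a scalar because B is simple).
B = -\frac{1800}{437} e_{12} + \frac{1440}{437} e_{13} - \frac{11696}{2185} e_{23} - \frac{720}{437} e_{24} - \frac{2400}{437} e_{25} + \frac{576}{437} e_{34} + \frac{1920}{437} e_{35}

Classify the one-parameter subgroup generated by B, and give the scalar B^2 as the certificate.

B^2 term by term: the squares give (-\frac{1800}{437})^2*(e_{12})^2 + (\frac{1440}{437})^2*(e_{13})^2 + (-\frac{11696}{2185})^2*(e_{23})^2 + (-\frac{720}{437})^2*(e_{24})^2 + (-\frac{2400}{437})^2*(e_{25})^2 + (\frac{576}{437})^2*(e_{34})^2 + (\frac{1920}{437})^2*(e_{35})^2 = \frac{3240000}{190969}*(-1) + \frac{2073600}{190969}*(-1) + \frac{136796416}{4774225}*(-1) + \frac{518400}{190969}*(+1) + \frac{5760000}{190969}*(+1) + \frac{331776}{190969}*(+1) + \frac{3686400}{190969}*(+1) = -\frac{64}{25} (each basis 2-blade squares to minus the product of its generators' squares); cross terms between blades sharing an index anticommute and cancel; the commuting (index-disjoint) pairs give grade-4 terms 2*c*c'*(blade product), which cancel blade by blade — e_{1234}: -\frac{2073600}{190969} + \frac{2073600}{190969} = 0; e_{1235}: -\frac{6912000}{190969} + \frac{6912000}{190969} = 0; e_{2345}: \frac{2764800}{190969} - \frac{2764800}{190969} = 0 — confirming B is simple. So B^2 = -\frac{64}{25}.
Answer: rotation, certificate B^2 = -\frac{64}{25}. Because -\frac{64}{25} is invariant under every versor sandwich, the classification follows from its sign alone.


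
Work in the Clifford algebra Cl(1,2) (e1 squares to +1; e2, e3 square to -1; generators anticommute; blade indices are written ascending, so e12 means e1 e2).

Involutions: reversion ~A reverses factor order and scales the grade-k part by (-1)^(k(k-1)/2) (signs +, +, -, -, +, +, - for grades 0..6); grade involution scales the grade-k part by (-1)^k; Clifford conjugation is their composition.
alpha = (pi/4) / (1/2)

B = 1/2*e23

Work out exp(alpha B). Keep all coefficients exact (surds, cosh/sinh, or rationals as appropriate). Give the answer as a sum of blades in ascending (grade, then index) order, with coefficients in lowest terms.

B^2 = (1/2)^2*(e23)^2 = 1/4*(-1) = -1/4 (a basis 2-blade squares to minus the product of its generators' squares).
B^2 = -1/4 — the series telescopes trigonometrically here: l = 1/2, alpha*l = pi/4, so exp(alpha B) = cos(pi/4) + (sin(pi/4)/(1/2))*B = sqrt(2)/2 + (sqrt(2))*B.
Answer: sqrt(2)/2 + sqrt(2)/2*e23


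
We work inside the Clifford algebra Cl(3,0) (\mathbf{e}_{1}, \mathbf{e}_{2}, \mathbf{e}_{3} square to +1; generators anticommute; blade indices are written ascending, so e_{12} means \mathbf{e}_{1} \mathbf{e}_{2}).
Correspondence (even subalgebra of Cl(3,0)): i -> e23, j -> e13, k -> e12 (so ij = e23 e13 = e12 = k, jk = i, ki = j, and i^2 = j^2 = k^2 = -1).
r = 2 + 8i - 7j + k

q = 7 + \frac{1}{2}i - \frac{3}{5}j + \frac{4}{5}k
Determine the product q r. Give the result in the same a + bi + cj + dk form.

In blades: q = 7 + \frac{4}{5} e_{12} - \frac{3}{5} e_{13} + \frac{1}{2} e_{23}, r = 2 + e_{12} - 7 e_{13} + 8 e_{23}.
Distribute q over r term by term (generator squares from the signature, products reordered to ascending indices): (7)*r = 14 + 7 e_{12} - 49 e_{13} + 56 e_{23}; (\frac{4}{5} e_{12})*r = -\frac{4}{5} + \frac{8}{5} e_{12} + \frac{32}{5} e_{13} + \frac{28}{5} e_{23}; (-\frac{3}{5} e_{13})*r = -\frac{21}{5} + \frac{24}{5} e_{12} - \frac{6}{5} e_{13} - \frac{3}{5} e_{23}; (\frac{1}{2} e_{23})*r = -4 - \frac{7}{2} e_{12} - \frac{1}{2} e_{13} + e_{23}.
Sum: 5 + \frac{99}{10} e_{12} - \frac{443}{10} e_{13} + 62 e_{23}; translating back through the correspondence:
Answer: 5 + 62i - \frac{443}{10}j + \frac{99}{10}k


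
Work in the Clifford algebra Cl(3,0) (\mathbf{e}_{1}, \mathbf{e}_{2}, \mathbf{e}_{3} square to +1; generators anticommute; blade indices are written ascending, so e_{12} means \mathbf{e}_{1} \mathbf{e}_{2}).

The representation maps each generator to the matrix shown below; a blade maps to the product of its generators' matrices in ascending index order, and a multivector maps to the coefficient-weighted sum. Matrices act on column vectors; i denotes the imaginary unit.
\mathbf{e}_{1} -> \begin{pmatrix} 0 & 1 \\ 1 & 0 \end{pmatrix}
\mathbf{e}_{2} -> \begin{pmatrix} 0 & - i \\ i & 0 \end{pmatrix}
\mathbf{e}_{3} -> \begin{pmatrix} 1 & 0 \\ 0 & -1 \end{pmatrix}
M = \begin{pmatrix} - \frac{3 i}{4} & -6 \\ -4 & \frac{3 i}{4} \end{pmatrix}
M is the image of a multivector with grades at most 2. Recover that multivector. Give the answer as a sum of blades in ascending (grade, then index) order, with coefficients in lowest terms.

Method: 1, rho(e_{1}), rho(e_{2}), rho(e_{3}) form a trace-orthogonal basis of the 2x2 complex matrices (tr(X Y) = 2 if X = Y, else 0), so M = m0*1 + m1*rho(e_{1}) + m2*rho(e_{2}) + m3*rho(e_{3}) with m0 = tr(M)/2 = 0, m1 = tr(M rho(e_{1}))/2 = -5, m2 = tr(M rho(e_{2}))/2 = - i, m3 = tr(M rho(e_{3}))/2 = - \frac{3 i}{4}.
Multiplying table entries, the bivector images are rho(e_{12}) = i*rho(e_{3}), rho(e_{13}) = -i*rho(e_{2}), rho(e_{23}) = i*rho(e_{1}); with real blade coefficients the real parts of m0..m3 are the coefficients of 1, e_{1}, e_{2}, e_{3} and the imaginary parts give the bivectors (e_{23}: Im m1, e_{13}: -Im m2, e_{12}: Im m3).
Answer: -5 e_{1} - \frac{3}{4} e_{12} + e_{13}


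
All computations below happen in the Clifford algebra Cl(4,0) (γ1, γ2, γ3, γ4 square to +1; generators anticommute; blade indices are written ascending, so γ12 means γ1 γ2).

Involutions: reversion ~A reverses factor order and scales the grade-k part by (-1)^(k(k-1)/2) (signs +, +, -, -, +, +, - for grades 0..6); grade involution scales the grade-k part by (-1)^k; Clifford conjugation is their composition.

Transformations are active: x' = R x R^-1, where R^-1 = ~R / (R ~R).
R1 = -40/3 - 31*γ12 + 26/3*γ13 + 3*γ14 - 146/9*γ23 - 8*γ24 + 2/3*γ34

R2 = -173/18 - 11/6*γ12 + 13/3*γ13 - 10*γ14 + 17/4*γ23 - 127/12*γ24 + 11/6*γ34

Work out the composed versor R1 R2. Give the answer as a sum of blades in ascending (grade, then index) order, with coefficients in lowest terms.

Distribute over the grade parts of R1 (each basis-blade product reordered to ascending indices, repeated generators contracted through their squares):
<R1>_0 (= -40/3) R2 = 3460/27 + 220/9*γ12 - 520/9*γ13 + 400/3*γ14 - 170/3*γ23 + 1270/9*γ24 - 220/9*γ34
<R1>_2 (= -31*γ12 + 26/3*γ13 + 3*γ14 - 146/9*γ23 - 8*γ24 + 2/3*γ34) R2 = -244/3 + 32677/108*γ12 - 27751/108*γ13 + 3571/12*γ14 + 45679/162*γ23 - 7322/27*γ24 - 6071/54*γ34 + 8759/36*γ1234
Summing the partial products and collecting blades:
Answer: 1264/27 + 35317/108*γ12 - 33991/108*γ13 + 5171/12*γ14 + 36499/162*γ23 - 3512/27*γ24 - 7391/54*γ34 + 8759/36*γ1234


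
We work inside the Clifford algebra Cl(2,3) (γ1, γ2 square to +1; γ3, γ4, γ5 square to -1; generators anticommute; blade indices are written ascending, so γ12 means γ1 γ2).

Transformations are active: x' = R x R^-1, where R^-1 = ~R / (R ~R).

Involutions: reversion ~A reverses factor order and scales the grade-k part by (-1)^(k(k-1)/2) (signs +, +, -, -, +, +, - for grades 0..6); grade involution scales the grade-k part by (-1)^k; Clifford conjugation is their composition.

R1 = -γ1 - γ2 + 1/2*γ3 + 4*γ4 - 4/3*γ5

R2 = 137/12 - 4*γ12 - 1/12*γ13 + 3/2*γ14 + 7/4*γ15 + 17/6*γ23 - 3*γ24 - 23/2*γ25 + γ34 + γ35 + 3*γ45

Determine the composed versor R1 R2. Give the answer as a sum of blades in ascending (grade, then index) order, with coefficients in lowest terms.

Distribute over the terms of R1 (each basis-blade product reordered to ascending indices, repeated generators contracted through their squares):
(-γ1) R2 = -137/12*γ1 + 4*γ2 + 1/12*γ3 - 3/2*γ4 - 7/4*γ5 - 17/6*γ123 + 3*γ124 + 23/2*γ125 - γ134 - γ135 - 3*γ145
(-γ2) R2 = -4*γ1 - 137/12*γ2 - 17/6*γ3 + 3*γ4 + 23/2*γ5 - 1/12*γ123 + 3/2*γ124 + 7/4*γ125 - γ234 - γ235 - 3*γ245
(1/2*γ3) R2 = -1/24*γ1 + 17/12*γ2 + 137/24*γ3 - 1/2*γ4 - 1/2*γ5 - 2*γ123 - 3/4*γ134 - 7/8*γ135 + 3/2*γ234 + 23/4*γ235 + 3/2*γ345
(4*γ4) R2 = 6*γ1 - 12*γ2 + 4*γ3 + 137/3*γ4 - 12*γ5 - 16*γ124 - 1/3*γ134 - 7*γ145 + 34/3*γ234 + 46*γ245 - 4*γ345
(-4/3*γ5) R2 = -7/3*γ1 + 46/3*γ2 - 4/3*γ3 - 4*γ4 - 137/9*γ5 + 16/3*γ125 + 1/9*γ135 - 2*γ145 - 34/9*γ235 + 4*γ245 - 4/3*γ345
Summing the partial products and collecting blades:
Answer: -283/24*γ1 - 8/3*γ2 + 45/8*γ3 + 128/3*γ4 - 647/36*γ5 - 59/12*γ123 - 23/2*γ124 + 223/12*γ125 - 25/12*γ134 - 127/72*γ135 - 12*γ145 + 71/6*γ234 + 35/36*γ235 + 47*γ245 - 23/6*γ345


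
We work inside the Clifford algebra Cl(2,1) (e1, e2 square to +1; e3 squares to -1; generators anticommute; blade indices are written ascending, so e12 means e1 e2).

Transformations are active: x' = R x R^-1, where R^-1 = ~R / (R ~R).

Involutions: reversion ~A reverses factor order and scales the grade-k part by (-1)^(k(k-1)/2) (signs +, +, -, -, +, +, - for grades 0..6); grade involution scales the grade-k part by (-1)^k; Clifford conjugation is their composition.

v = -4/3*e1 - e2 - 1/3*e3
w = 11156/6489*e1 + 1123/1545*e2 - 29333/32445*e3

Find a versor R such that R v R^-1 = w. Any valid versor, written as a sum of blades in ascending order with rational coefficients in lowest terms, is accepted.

Reasoning: v^2 = w^2 = 8/3 since conjugation preserves the quadratic form; R = v + w = 2504/6489*e1 - 422/1545*e2 - 40148/32445*e3 is then valid when invertible, keeping its own part and reversing (v - w)/2.
Answer: 2504/6489*e1 - 422/1545*e2 - 40148/32445*e3


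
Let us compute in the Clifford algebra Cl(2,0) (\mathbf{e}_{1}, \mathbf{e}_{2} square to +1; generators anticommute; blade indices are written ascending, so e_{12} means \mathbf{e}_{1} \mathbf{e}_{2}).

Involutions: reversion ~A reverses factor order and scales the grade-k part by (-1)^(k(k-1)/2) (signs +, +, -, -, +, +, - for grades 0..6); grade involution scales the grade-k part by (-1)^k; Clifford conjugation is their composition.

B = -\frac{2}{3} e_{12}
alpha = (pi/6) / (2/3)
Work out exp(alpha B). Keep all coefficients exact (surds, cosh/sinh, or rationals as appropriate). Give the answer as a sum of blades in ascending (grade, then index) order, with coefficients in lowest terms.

B^2 = (-\frac{2}{3})^2*(e_{12})^2 = \frac{4}{9}*(-1) = -\frac{4}{9} (a basis 2-blade squares to minus the product of its generators' squares).
B^2 = -\frac{4}{9} — circular case — the even/odd split gives cos and sin: l = \frac{2}{3}, alpha*l = \frac{\pi}{6}, so exp(alpha B) = cos(\frac{\pi}{6}) + (sin(\frac{\pi}{6})/(\frac{2}{3}))*B = \frac{\sqrt{3}}{2} + (\frac{3}{4})*B.
Answer: \frac{\sqrt{3}}{2} - \frac{1}{2} e_{12}


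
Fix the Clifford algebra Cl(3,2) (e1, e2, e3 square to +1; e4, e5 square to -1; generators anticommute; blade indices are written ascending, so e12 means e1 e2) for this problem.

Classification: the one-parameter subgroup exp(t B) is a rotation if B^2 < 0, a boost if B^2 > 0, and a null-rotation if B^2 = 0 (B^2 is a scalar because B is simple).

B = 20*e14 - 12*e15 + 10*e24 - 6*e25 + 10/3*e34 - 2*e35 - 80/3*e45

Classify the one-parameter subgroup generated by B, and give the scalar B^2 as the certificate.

B^2 term by term: the squares give (20)^2*(e14)^2 + (-12)^2*(e15)^2 + (10)^2*(e24)^2 + (-6)^2*(e25)^2 + (10/3)^2*(e34)^2 + (-2)^2*(e35)^2 + (-80/3)^2*(e45)^2 = 400*(+1) + 144*(+1) + 100*(+1) + 36*(+1) + 100/9*(+1) + 4*(+1) + 6400/9*(-1) = -16 (each basis 2-blade squares to minus the product of its generators' squares); cross terms between blades sharing an index anticommute and cancel; the commuting (index-disjoint) pairs give grade-4 terms 2*c*c'*(blade product), which cancel blade by blade — e1245: 240 - 240 = 0; e1345: 80 - 80 = 0; e2345: 40 - 40 = 0 — confirming B is simple. So B^2 = -16.
Answer: rotation, certificate B^2 = -16. The scalar -16 is the complete invariant here: its sign names the subgroup type.


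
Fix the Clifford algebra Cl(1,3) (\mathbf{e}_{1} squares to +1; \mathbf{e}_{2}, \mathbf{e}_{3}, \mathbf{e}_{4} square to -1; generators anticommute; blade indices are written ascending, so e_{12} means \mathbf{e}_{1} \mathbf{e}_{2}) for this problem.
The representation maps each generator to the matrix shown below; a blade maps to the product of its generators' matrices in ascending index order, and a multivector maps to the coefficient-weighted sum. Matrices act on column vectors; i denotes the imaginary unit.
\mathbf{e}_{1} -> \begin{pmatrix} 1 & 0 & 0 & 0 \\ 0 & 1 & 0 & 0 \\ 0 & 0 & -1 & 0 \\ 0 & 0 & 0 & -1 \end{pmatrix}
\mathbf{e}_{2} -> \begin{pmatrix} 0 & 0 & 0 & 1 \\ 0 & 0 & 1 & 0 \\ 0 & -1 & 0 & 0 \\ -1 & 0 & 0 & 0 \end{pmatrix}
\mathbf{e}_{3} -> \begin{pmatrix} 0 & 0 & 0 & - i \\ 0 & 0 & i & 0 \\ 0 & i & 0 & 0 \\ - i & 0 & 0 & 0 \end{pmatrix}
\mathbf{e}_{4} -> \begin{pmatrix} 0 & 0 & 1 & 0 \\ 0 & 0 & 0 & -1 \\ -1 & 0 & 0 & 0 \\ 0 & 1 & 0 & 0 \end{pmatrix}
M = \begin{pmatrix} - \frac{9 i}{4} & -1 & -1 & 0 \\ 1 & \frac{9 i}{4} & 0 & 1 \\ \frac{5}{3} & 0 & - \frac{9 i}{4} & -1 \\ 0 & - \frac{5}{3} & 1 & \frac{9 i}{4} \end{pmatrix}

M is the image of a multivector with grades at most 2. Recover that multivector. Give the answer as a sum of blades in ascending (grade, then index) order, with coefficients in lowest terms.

Method: the blade images are trace-orthogonal — tr(rho(e_A) rho(e_B)^-1) = 4 if A = B and 0 otherwise — and rho(e_A)^-1 = (e_A)^2 * rho(e_A) with (e_A)^2 = +1 or -1, so the coefficient of e_A in the preimage is (e_A)^2 * tr(M rho(e_A))/4.
Nonzero projections over blades of grade <= 2: e_{4}: (e_{4})^2 = -1, tr(M rho(e_{4})) = \frac{16}{3}, coefficient -\frac{4}{3}; e_{14}: (e_{14})^2 = +1, tr(M rho(e_{14})) = \frac{4}{3}, coefficient \frac{1}{3}; e_{23}: (e_{23})^2 = -1, tr(M rho(e_{23})) = -9, coefficient \frac{9}{4}; e_{24}: (e_{24})^2 = -1, tr(M rho(e_{24})) = 4, coefficient -1. Every other blade of grade <= 2 projects to 0.
Answer: -\frac{4}{3} e_{4} + \frac{1}{3} e_{14} + \frac{9}{4} e_{23} - e_{24}


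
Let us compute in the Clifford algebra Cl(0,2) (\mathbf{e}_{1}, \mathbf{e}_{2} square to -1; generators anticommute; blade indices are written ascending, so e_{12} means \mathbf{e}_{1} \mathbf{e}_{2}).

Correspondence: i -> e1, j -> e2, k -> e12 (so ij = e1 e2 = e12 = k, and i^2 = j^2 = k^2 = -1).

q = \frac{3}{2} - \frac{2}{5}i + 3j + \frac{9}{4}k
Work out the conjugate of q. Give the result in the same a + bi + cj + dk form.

In blades: q = \frac{3}{2} - \frac{2}{5} e_{1} + 3 e_{2} + \frac{9}{4} e_{12}.
Conjugation here is Clifford conjugation: the scalar is fixed and the grade-1 and grade-2 blades all flip sign, giving \frac{3}{2} + \frac{2}{5} e_{1} - 3 e_{2} - \frac{9}{4} e_{12}; translating back:
Answer: \frac{3}{2} + \frac{2}{5}i - 3j - \frac{9}{4}k


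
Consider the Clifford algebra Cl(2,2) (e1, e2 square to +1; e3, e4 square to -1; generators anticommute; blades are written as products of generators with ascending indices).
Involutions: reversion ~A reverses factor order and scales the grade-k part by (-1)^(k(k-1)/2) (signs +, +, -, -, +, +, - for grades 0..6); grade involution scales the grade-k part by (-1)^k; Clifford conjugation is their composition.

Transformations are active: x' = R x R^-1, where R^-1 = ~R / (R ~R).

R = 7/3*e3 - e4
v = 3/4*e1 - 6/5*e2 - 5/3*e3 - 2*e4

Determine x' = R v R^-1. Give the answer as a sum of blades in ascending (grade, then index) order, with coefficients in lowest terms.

~R = 7/3*e3 - e4, and R ~R = -58/9, so R^-1 = ~R / (-58/9).
R v = 17/9 - 7/4*e1 e3 + 3/4*e1 e4 + 14/5*e2 e3 - 6/5*e2 e4 - 19/3*e3 e4
Answer: -3/4*e1 + 6/5*e2 + 26/87*e3 + 75/29*e4


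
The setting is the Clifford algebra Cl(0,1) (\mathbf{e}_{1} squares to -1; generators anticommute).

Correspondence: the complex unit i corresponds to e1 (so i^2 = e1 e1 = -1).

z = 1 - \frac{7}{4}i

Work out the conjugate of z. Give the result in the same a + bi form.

In blades: z = 1 - \frac{7}{4} e_{1}.
Conjugation here is Clifford conjugation: the scalar is fixed and the grade-1 and grade-2 blades all flip sign, giving 1 + \frac{7}{4} e_{1}; translating back:
Answer: 1 + \frac{7}{4}i


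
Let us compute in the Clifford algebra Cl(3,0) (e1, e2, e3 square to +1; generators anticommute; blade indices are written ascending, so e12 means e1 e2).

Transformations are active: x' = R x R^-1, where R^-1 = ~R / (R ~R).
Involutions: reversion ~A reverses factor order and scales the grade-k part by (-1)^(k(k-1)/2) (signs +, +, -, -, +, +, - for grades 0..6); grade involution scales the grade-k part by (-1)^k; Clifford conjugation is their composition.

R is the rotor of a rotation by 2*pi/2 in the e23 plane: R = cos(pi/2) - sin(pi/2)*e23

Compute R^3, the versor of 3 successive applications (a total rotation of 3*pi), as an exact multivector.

Rotor phase runs at HALF the rotation angle; powers of one rotor simply add phase, so after 3 steps in e23 the phase is 3*pi/2 = 3*pi/2 and R^3 = cos(3*pi/2) - sin(3*pi/2)*e23.
cos(3*pi/2) = 0 and sin(3*pi/2) = -1, so R^3 = e23. The net rotation is 1*pi (after discarding 1 full turn, each of which contributes a factor -1 to the rotor); the rotor keeps the half-angle phase exactly.
Answer: e23


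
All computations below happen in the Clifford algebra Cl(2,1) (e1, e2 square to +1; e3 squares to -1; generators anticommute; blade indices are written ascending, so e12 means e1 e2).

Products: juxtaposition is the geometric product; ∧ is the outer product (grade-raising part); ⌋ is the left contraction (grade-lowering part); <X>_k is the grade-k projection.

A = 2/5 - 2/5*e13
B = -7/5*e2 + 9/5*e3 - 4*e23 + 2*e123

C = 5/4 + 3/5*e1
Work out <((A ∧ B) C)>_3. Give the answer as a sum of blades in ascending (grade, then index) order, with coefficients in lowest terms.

step 1: -14/25*e2 + 18/25*e3 - 8/5*e23 + 6/25*e123
step 2: -7/10*e2 + 9/10*e3 + 42/125*e12 - 54/125*e13 - 232/125*e23 - 33/50*e123
step 3: -33/50*e123
Answer: -33/50*e123


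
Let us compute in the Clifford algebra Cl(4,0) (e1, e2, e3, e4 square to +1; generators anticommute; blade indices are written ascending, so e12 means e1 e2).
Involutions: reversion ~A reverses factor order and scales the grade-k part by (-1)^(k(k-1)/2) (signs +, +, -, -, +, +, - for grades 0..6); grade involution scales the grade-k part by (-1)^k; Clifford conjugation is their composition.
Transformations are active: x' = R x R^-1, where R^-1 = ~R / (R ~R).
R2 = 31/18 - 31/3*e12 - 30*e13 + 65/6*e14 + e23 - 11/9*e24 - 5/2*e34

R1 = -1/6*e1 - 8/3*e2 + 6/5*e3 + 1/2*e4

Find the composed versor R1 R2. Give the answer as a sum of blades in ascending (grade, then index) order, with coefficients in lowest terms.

Distribute over the terms of R1 (each basis-blade product reordered to ascending indices, repeated generators contracted through their squares):
(-1/6*e1) R2 = -31/108*e1 + 31/18*e2 + 5*e3 - 65/36*e4 - 1/6*e123 + 11/54*e124 + 5/12*e134
(-8/3*e2) R2 = -248/9*e1 - 124/27*e2 - 8/3*e3 + 88/27*e4 - 80*e123 + 260/9*e124 + 20/3*e234
(6/5*e3) R2 = 36*e1 - 6/5*e2 + 31/15*e3 - 3*e4 - 62/5*e123 - 13*e134 + 22/15*e234
(1/2*e4) R2 = -65/12*e1 + 11/18*e2 + 5/4*e3 + 31/36*e4 - 31/6*e124 - 15*e134 + 1/2*e234
Summing the partial products and collecting blades:
Answer: 74/27*e1 - 467/135*e2 + 113/20*e3 - 37/54*e4 - 2777/30*e123 + 646/27*e124 - 331/12*e134 + 259/30*e234


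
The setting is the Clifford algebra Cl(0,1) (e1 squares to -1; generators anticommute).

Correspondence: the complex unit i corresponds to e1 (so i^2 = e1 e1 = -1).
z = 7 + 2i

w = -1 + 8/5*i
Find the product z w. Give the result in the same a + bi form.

In blades: z = 7 + 2*e1, w = -1 + 8/5*e1.
Distribute z over w term by term (generator squares from the signature, products reordered to ascending indices): (7)*w = -7 + 56/5*e1; (2*e1)*w = -16/5 - 2*e1.
Sum: -51/5 + 46/5*e1; translating back through the correspondence:
Answer: -51/5 + 46/5*i


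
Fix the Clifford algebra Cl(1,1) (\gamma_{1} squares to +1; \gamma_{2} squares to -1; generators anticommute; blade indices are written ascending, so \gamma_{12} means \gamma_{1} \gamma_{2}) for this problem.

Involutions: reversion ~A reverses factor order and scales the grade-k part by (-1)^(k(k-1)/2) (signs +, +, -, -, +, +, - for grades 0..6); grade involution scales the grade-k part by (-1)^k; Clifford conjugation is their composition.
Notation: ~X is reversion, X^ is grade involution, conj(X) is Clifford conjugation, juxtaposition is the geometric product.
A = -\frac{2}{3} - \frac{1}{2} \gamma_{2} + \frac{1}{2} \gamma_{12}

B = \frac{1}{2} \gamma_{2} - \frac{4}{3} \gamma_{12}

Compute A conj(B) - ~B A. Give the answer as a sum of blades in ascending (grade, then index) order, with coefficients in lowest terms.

first term: \frac{5}{12} - \frac{5}{12} \gamma_{1} + \frac{1}{3} \gamma_{2} - \frac{8}{9} \gamma_{12}
second term: \frac{11}{12} + \frac{11}{12} \gamma_{1} - \frac{1}{3} \gamma_{2} - \frac{8}{9} \gamma_{12}
Answer: -\frac{1}{2} - \frac{4}{3} \gamma_{1} + \frac{2}{3} \gamma_{2}


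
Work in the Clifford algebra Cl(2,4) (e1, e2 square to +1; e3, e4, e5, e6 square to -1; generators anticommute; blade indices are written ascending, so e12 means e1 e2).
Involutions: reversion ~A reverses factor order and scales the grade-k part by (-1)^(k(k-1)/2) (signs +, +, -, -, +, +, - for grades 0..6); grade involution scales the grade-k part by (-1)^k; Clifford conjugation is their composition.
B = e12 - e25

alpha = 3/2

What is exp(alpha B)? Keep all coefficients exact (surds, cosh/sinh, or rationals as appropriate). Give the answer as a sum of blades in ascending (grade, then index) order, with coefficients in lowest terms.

B^2 term by term: the squares give (1)^2*(e12)^2 + (-1)^2*(e25)^2 = 1*(-1) + 1*(+1) = 0 (each basis 2-blade squares to minus the product of its generators' squares); cross terms between blades sharing an index anticommute and cancel. So B^2 = 0.
B^2 = 0, so the series truncates immediately: exp(alpha B) = 1 + alpha B (parabolic case).
Answer: 1 + 3/2*e12 - 3/2*e25
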